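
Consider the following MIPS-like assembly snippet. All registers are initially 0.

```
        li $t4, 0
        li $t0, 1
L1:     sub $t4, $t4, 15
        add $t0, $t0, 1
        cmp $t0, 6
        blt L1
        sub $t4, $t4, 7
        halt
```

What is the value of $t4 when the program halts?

-82

$t4=0
$t0=1
$t4=0-15=-15
$t0=1+1=2
cmp $t0, 6  (cmp 2,6)
blt L1: taken
$t4=(-15)-15=-30
$t0=2+1=3
cmp $t0, 6  (cmp 3,6)
blt L1: taken
$t4=(-30)-15=-45
$t0=3+1=4
cmp $t0, 6  (cmp 4,6)
blt L1: taken
$t4=(-45)-15=-60
$t0=4+1=5
cmp $t0, 6  (cmp 5,6)
blt L1: taken
$t4=(-60)-15=-75
$t0=5+1=6
cmp $t0, 6  (cmp 6,6)
blt L1: not taken
$t4=(-75)-7=-82
halt.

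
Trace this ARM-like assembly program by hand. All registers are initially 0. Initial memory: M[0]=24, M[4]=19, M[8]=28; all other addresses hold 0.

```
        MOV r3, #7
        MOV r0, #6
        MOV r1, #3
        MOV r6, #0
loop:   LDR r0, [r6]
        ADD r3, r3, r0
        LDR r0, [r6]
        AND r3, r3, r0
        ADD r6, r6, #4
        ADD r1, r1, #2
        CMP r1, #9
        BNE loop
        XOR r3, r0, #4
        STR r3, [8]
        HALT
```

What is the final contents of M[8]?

r3=7
r0=6
r1=3
r6=0
r0=M[0]=24
r3=7+24=31
r0=M[0]=24
r3=31&24=24
r6=0+4=4
r1=3+2=5
CMP r1, #9  (cmp 5,9)
BNE loop: taken
r0=M[4]=19
r3=24+19=43
r0=M[4]=19
r3=43&19=3
r6=4+4=8
r1=5+2=7
CMP r1, #9  (cmp 7,9)
BNE loop: taken
r0=M[8]=28
r3=3+28=31
r0=M[8]=28
r3=31&28=28
r6=8+4=12
r1=7+2=9
CMP r1, #9  (cmp 9,9)
BNE loop: not taken
r3=28^4=24
STR r3, [8] → M[8]=24
halt.

24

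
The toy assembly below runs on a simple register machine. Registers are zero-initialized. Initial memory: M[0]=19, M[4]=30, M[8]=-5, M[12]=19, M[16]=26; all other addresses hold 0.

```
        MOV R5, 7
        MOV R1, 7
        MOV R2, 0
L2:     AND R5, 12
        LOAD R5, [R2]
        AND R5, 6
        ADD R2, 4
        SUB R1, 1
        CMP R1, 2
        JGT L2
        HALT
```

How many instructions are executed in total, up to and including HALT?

R5=7
R1=7
R2=0
R5=7&12=4
R5=M[0]=19
R5=19&6=2
R2=0+4=4
R1=7-1=6
CMP R1, 2  (cmp 6,2)
JGT L2: taken
R5=2&12=0
R5=M[4]=30
R5=30&6=6
R2=4+4=8
R1=6-1=5
CMP R1, 2  (cmp 5,2)
JGT L2: taken
R5=6&12=4
R5=M[8]=-5
R5=(-5)&6=2
R2=8+4=12
R1=5-1=4
CMP R1, 2  (cmp 4,2)
JGT L2: taken
R5=2&12=0
R5=M[12]=19
R5=19&6=2
R2=12+4=16
R1=4-1=3
CMP R1, 2  (cmp 3,2)
JGT L2: taken
R5=2&12=0
R5=M[16]=26
R5=26&6=2
R2=16+4=20
R1=3-1=2
CMP R1, 2  (cmp 2,2)
JGT L2: not taken
halt.
Total executed instructions: 39.

39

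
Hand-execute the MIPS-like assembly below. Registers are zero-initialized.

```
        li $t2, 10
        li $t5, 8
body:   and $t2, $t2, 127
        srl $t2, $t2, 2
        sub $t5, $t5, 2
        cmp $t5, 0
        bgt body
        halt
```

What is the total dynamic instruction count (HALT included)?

23

after li $t2, 10: $t2=10
after li $t5, 8: $t5=8
after and $t2, $t2, 127: $t2=10&127=10
after srl $t2, $t2, 2: $t2=10>>2=2
after sub $t5, $t5, 2: $t5=8-2=6
cmp $t5, 0  (cmp 6,0)
bgt body: taken
after and $t2, $t2, 127: $t2=2&127=2
after srl $t2, $t2, 2: $t2=2>>2=0
after sub $t5, $t5, 2: $t5=6-2=4
cmp $t5, 0  (cmp 4,0)
bgt body: taken
after and $t2, $t2, 127: $t2=0&127=0
after srl $t2, $t2, 2: $t2=0>>2=0
after sub $t5, $t5, 2: $t5=4-2=2
cmp $t5, 0  (cmp 2,0)
bgt body: taken
after and $t2, $t2, 127: $t2=0&127=0
after srl $t2, $t2, 2: $t2=0>>2=0
after sub $t5, $t5, 2: $t5=2-2=0
cmp $t5, 0  (cmp 0,0)
bgt body: not taken
halt.
Total executed instructions: 23.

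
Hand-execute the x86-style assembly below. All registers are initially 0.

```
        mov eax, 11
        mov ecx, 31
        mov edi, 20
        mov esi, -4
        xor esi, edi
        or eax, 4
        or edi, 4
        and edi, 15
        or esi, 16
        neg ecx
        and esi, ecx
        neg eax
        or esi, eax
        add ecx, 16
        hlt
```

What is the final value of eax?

-15

mov eax, 11 → eax=11
mov ecx, 31 → ecx=31
mov edi, 20 → edi=20
mov esi, -4 → esi=-4
xor esi, edi → esi=(-4)^20=-24
or eax, 4 → eax=11|4=15
or edi, 4 → edi=20|4=20
and edi, 15 → edi=20&15=4
or esi, 16 → esi=(-24)|16=-8
neg ecx → ecx=-(31)=-31
and esi, ecx → esi=(-8)&(-31)=-32
neg eax → eax=-(15)=-15
or esi, eax → esi=(-32)|(-15)=-15
add ecx, 16 → ecx=(-31)+16=-15
halt.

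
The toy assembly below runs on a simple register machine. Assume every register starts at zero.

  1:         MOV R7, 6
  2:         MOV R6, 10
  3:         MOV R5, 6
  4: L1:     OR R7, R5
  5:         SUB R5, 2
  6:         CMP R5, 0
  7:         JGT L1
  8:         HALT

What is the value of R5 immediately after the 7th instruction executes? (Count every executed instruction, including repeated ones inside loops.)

4

after MOV R7, 6: R7=6
after MOV R6, 10: R6=10
after MOV R5, 6: R5=6
after OR R7, R5: R7=6|6=6
after SUB R5, 2: R5=6-2=4
CMP R5, 0  (cmp 4,0)
JGT L1: taken
After step 7: R5 = 4.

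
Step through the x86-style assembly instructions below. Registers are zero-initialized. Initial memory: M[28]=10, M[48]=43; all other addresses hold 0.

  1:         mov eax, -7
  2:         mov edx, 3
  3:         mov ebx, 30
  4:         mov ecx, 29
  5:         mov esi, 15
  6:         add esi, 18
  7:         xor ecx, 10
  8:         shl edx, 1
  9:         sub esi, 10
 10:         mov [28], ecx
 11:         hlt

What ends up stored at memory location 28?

mov eax, -7 → eax=-7
mov edx, 3 → edx=3
mov ebx, 30 → ebx=30
mov ecx, 29 → ecx=29
mov esi, 15 → esi=15
add esi, 18 → esi=15+18=33
xor ecx, 10 → ecx=29^10=23
shl edx, 1 → edx=3<<1=6
sub esi, 10 → esi=33-10=23
mov [28], ecx → M[28]=23
halt.

23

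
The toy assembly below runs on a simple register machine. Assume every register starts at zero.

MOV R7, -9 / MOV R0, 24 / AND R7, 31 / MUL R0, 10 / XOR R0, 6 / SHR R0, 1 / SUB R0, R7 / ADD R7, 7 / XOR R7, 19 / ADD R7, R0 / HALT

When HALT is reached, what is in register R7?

113

after MOV R7, -9: R7=-9
after MOV R0, 24: R0=24
after AND R7, 31: R7=(-9)&31=23
after MUL R0, 10: R0=24*10=240
after XOR R0, 6: R0=240^6=246
after SHR R0, 1: R0=246>>1=123
after SUB R0, R7: R0=123-23=100
after ADD R7, 7: R7=23+7=30
after XOR R7, 19: R7=30^19=13
after ADD R7, R0: R7=13+100=113
halt.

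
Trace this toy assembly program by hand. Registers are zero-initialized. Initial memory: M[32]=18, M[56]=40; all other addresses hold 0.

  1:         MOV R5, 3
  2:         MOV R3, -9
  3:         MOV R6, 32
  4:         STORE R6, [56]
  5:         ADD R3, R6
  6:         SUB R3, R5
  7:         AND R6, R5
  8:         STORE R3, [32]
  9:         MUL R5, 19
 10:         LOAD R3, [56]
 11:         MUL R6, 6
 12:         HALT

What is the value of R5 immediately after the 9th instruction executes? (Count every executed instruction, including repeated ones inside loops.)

after MOV R5, 3: R5=3
after MOV R3, -9: R3=-9
after MOV R6, 32: R6=32
STORE R6, [56] → M[56]=32
after ADD R3, R6: R3=(-9)+32=23
after SUB R3, R5: R3=23-3=20
after AND R6, R5: R6=32&3=0
STORE R3, [32] → M[32]=20
after MUL R5, 19: R5=3*19=57
After step 9: R5 = 57.

57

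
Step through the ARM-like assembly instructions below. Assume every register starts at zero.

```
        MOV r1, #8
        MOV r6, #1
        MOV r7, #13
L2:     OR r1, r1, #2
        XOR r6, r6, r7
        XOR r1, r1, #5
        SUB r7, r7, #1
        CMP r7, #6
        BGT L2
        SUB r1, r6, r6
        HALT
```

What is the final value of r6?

MOV r1, #8 → r1=8
MOV r6, #1 → r6=1
MOV r7, #13 → r7=13
OR r1, r1, #2 → r1=8|2=10
XOR r6, r6, r7 → r6=1^13=12
XOR r1, r1, #5 → r1=10^5=15
SUB r7, r7, #1 → r7=13-1=12
CMP r7, #6  (cmp 12,6)
BGT L2: taken
OR r1, r1, #2 → r1=15|2=15
XOR r6, r6, r7 → r6=12^12=0
XOR r1, r1, #5 → r1=15^5=10
SUB r7, r7, #1 → r7=12-1=11
CMP r7, #6  (cmp 11,6)
BGT L2: taken
OR r1, r1, #2 → r1=10|2=10
XOR r6, r6, r7 → r6=0^11=11
XOR r1, r1, #5 → r1=10^5=15
SUB r7, r7, #1 → r7=11-1=10
CMP r7, #6  (cmp 10,6)
BGT L2: taken
OR r1, r1, #2 → r1=15|2=15
XOR r6, r6, r7 → r6=11^10=1
XOR r1, r1, #5 → r1=15^5=10
SUB r7, r7, #1 → r7=10-1=9
CMP r7, #6  (cmp 9,6)
BGT L2: taken
OR r1, r1, #2 → r1=10|2=10
XOR r6, r6, r7 → r6=1^9=8
XOR r1, r1, #5 → r1=10^5=15
SUB r7, r7, #1 → r7=9-1=8
CMP r7, #6  (cmp 8,6)
BGT L2: taken
OR r1, r1, #2 → r1=15|2=15
XOR r6, r6, r7 → r6=8^8=0
XOR r1, r1, #5 → r1=15^5=10
SUB r7, r7, #1 → r7=8-1=7
CMP r7, #6  (cmp 7,6)
BGT L2: taken
OR r1, r1, #2 → r1=10|2=10
XOR r6, r6, r7 → r6=0^7=7
XOR r1, r1, #5 → r1=10^5=15
SUB r7, r7, #1 → r7=7-1=6
CMP r7, #6  (cmp 6,6)
BGT L2: not taken
SUB r1, r6, r6 → r1=7-7=0
halt.

7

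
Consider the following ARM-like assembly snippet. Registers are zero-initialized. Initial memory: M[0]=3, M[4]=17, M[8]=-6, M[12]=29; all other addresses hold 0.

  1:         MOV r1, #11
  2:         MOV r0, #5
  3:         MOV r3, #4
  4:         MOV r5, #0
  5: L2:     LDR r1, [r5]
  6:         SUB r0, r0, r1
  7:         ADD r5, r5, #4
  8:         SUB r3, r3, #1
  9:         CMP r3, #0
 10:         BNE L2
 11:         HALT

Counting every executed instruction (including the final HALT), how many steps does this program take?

MOV r1, #11 → r1=11
MOV r0, #5 → r0=5
MOV r3, #4 → r3=4
MOV r5, #0 → r5=0
LDR r1, [r5] → r1=M[0]=3
SUB r0, r0, r1 → r0=5-3=2
ADD r5, r5, #4 → r5=0+4=4
SUB r3, r3, #1 → r3=4-1=3
CMP r3, #0  (cmp 3,0)
BNE L2: taken
LDR r1, [r5] → r1=M[4]=17
SUB r0, r0, r1 → r0=2-17=-15
ADD r5, r5, #4 → r5=4+4=8
SUB r3, r3, #1 → r3=3-1=2
CMP r3, #0  (cmp 2,0)
BNE L2: taken
LDR r1, [r5] → r1=M[8]=-6
SUB r0, r0, r1 → r0=(-15)-(-6)=-9
ADD r5, r5, #4 → r5=8+4=12
SUB r3, r3, #1 → r3=2-1=1
CMP r3, #0  (cmp 1,0)
BNE L2: taken
LDR r1, [r5] → r1=M[12]=29
SUB r0, r0, r1 → r0=(-9)-29=-38
ADD r5, r5, #4 → r5=12+4=16
SUB r3, r3, #1 → r3=1-1=0
CMP r3, #0  (cmp 0,0)
BNE L2: not taken
halt.
Total executed instructions: 29.

29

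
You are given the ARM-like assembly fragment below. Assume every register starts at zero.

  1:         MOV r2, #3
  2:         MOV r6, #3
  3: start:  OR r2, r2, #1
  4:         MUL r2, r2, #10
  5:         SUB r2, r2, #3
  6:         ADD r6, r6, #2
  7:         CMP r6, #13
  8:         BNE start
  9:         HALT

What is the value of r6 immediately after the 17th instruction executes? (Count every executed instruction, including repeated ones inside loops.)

7

after MOV r2, #3: r2=3
after MOV r6, #3: r6=3
after OR r2, r2, #1: r2=3|1=3
after MUL r2, r2, #10: r2=3*10=30
after SUB r2, r2, #3: r2=30-3=27
after ADD r6, r6, #2: r6=3+2=5
CMP r6, #13  (cmp 5,13)
BNE start: taken
after OR r2, r2, #1: r2=27|1=27
after MUL r2, r2, #10: r2=27*10=270
after SUB r2, r2, #3: r2=270-3=267
after ADD r6, r6, #2: r6=5+2=7
CMP r6, #13  (cmp 7,13)
BNE start: taken
after OR r2, r2, #1: r2=267|1=267
after MUL r2, r2, #10: r2=267*10=2670
after SUB r2, r2, #3: r2=2670-3=2667
After step 17: r6 = 7.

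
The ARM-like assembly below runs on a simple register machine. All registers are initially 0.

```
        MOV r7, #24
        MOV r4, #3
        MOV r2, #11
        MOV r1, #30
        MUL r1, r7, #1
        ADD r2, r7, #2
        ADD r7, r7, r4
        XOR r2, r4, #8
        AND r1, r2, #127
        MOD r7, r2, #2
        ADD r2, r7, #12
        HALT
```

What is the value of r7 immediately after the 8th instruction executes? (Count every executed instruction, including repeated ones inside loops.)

27

r7=24
r4=3
r2=11
r1=30
r1=24*1=24
r2=24+2=26
r7=24+3=27
r2=3^8=11
After step 8: r7 = 27.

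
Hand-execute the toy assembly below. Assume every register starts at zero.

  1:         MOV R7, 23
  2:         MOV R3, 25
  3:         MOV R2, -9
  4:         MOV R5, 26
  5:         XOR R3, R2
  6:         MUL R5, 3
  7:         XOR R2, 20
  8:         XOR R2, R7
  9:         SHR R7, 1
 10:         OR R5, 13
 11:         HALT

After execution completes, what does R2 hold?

MOV R7, 23 → R7=23
MOV R3, 25 → R3=25
MOV R2, -9 → R2=-9
MOV R5, 26 → R5=26
XOR R3, R2 → R3=25^(-9)=-18
MUL R5, 3 → R5=26*3=78
XOR R2, 20 → R2=(-9)^20=-29
XOR R2, R7 → R2=(-29)^23=-12
SHR R7, 1 → R7=23>>1=11
OR R5, 13 → R5=78|13=79
halt.

-12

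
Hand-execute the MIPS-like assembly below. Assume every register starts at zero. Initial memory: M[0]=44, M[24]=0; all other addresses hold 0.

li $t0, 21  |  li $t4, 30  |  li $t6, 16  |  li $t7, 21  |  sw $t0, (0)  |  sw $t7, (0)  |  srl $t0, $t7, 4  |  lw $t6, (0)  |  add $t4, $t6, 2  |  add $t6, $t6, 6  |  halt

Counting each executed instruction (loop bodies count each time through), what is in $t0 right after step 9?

$t0=21
$t4=30
$t6=16
$t7=21
sw $t0, (0) → M[0]=21
sw $t7, (0) → M[0]=21
$t0=21>>4=1
$t6=M[0]=21
$t4=21+2=23
After step 9: $t0 = 1.

1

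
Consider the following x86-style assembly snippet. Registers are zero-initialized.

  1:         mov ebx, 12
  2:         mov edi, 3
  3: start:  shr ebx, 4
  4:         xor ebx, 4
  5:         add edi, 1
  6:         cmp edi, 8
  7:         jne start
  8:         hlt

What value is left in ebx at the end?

after mov ebx, 12: ebx=12
after mov edi, 3: edi=3
after shr ebx, 4: ebx=12>>4=0
after xor ebx, 4: ebx=0^4=4
after add edi, 1: edi=3+1=4
cmp edi, 8  (cmp 4,8)
jne start: taken
after shr ebx, 4: ebx=4>>4=0
after xor ebx, 4: ebx=0^4=4
after add edi, 1: edi=4+1=5
cmp edi, 8  (cmp 5,8)
jne start: taken
after shr ebx, 4: ebx=4>>4=0
after xor ebx, 4: ebx=0^4=4
after add edi, 1: edi=5+1=6
cmp edi, 8  (cmp 6,8)
jne start: taken
after shr ebx, 4: ebx=4>>4=0
after xor ebx, 4: ebx=0^4=4
after add edi, 1: edi=6+1=7
cmp edi, 8  (cmp 7,8)
jne start: taken
after shr ebx, 4: ebx=4>>4=0
after xor ebx, 4: ebx=0^4=4
after add edi, 1: edi=7+1=8
cmp edi, 8  (cmp 8,8)
jne start: not taken
halt.

4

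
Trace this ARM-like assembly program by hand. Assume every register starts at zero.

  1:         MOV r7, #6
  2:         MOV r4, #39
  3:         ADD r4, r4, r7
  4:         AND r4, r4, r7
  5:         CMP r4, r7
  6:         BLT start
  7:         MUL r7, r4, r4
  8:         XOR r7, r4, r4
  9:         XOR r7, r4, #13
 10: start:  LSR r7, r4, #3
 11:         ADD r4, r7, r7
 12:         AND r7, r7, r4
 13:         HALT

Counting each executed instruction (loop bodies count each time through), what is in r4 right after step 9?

0

MOV r7, #6 → r7=6
MOV r4, #39 → r4=39
ADD r4, r4, r7 → r4=39+6=45
AND r4, r4, r7 → r4=45&6=4
CMP r4, r7  (cmp 4,6)
BLT start: taken
LSR r7, r4, #3 → r7=4>>3=0
ADD r4, r7, r7 → r4=0+0=0
AND r7, r7, r4 → r7=0&0=0
After step 9: r4 = 0.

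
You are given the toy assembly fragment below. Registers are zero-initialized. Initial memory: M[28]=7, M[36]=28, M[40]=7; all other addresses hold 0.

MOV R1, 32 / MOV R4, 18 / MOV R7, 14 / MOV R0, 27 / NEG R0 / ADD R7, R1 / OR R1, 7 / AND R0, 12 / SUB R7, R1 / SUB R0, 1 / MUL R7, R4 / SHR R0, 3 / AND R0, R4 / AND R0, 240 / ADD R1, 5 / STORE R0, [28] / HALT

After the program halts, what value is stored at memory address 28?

0

after MOV R1, 32: R1=32
after MOV R4, 18: R4=18
after MOV R7, 14: R7=14
after MOV R0, 27: R0=27
after NEG R0: R0=-(27)=-27
after ADD R7, R1: R7=14+32=46
after OR R1, 7: R1=32|7=39
after AND R0, 12: R0=(-27)&12=4
after SUB R7, R1: R7=46-39=7
after SUB R0, 1: R0=4-1=3
after MUL R7, R4: R7=7*18=126
after SHR R0, 3: R0=3>>3=0
after AND R0, R4: R0=0&18=0
after AND R0, 240: R0=0&240=0
after ADD R1, 5: R1=39+5=44
STORE R0, [28] → M[28]=0
halt.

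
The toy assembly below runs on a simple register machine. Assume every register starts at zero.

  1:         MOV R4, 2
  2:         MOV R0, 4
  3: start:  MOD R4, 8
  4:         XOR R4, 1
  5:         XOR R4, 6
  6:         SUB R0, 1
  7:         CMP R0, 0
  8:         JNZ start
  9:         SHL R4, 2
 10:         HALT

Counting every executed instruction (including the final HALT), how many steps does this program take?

28

R4=2
R0=4
R4=2%8=2
R4=2^1=3
R4=3^6=5
R0=4-1=3
CMP R0, 0  (cmp 3,0)
JNZ start: taken
R4=5%8=5
R4=5^1=4
R4=4^6=2
R0=3-1=2
CMP R0, 0  (cmp 2,0)
JNZ start: taken
R4=2%8=2
R4=2^1=3
R4=3^6=5
R0=2-1=1
CMP R0, 0  (cmp 1,0)
JNZ start: taken
R4=5%8=5
R4=5^1=4
R4=4^6=2
R0=1-1=0
CMP R0, 0  (cmp 0,0)
JNZ start: not taken
R4=2<<2=8
halt.
Total executed instructions: 28.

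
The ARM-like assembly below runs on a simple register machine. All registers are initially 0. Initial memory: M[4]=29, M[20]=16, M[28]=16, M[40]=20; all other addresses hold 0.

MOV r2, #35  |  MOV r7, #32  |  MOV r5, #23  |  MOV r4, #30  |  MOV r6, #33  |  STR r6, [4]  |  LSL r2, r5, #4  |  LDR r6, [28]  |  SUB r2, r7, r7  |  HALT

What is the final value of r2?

MOV r2, #35 → r2=35
MOV r7, #32 → r7=32
MOV r5, #23 → r5=23
MOV r4, #30 → r4=30
MOV r6, #33 → r6=33
STR r6, [4] → M[4]=33
LSL r2, r5, #4 → r2=23<<4=368
LDR r6, [28] → r6=M[28]=16
SUB r2, r7, r7 → r2=32-32=0
halt.

0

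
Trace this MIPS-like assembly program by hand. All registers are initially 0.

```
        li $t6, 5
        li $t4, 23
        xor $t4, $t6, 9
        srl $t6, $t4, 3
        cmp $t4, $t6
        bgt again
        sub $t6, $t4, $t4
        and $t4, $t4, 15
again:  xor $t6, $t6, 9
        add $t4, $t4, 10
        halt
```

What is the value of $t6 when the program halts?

li $t6, 5 → $t6=5
li $t4, 23 → $t4=23
xor $t4, $t6, 9 → $t4=5^9=12
srl $t6, $t4, 3 → $t6=12>>3=1
cmp $t4, $t6  (cmp 12,1)
bgt again: taken
xor $t6, $t6, 9 → $t6=1^9=8
add $t4, $t4, 10 → $t4=12+10=22
halt.

8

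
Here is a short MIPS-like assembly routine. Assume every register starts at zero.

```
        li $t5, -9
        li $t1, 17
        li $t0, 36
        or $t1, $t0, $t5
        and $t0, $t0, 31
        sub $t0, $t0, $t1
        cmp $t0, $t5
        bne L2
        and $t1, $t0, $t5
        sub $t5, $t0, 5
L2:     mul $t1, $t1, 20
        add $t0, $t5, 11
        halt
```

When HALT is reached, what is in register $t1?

-180

$t5=-9
$t1=17
$t0=36
$t1=36|(-9)=-9
$t0=36&31=4
$t0=4-(-9)=13
cmp $t0, $t5  (cmp 13,-9)
bne L2: taken
$t1=(-9)*20=-180
$t0=(-9)+11=2
halt.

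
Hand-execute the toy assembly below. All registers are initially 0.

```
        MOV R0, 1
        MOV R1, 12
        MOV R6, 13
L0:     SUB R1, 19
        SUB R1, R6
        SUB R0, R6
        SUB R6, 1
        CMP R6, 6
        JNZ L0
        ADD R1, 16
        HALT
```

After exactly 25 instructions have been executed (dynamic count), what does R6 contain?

9

R0=1
R1=12
R6=13
R1=12-19=-7
R1=(-7)-13=-20
R0=1-13=-12
R6=13-1=12
CMP R6, 6  (cmp 12,6)
JNZ L0: taken
R1=(-20)-19=-39
R1=(-39)-12=-51
R0=(-12)-12=-24
R6=12-1=11
CMP R6, 6  (cmp 11,6)
JNZ L0: taken
R1=(-51)-19=-70
R1=(-70)-11=-81
R0=(-24)-11=-35
R6=11-1=10
CMP R6, 6  (cmp 10,6)
JNZ L0: taken
R1=(-81)-19=-100
R1=(-100)-10=-110
R0=(-35)-10=-45
R6=10-1=9
After step 25: R6 = 9.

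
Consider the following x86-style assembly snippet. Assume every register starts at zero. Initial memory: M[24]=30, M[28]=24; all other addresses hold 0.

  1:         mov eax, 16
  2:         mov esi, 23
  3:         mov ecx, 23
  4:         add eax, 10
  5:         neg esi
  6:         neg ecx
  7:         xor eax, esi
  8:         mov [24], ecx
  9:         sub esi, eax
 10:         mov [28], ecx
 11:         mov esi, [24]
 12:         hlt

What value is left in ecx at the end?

after mov eax, 16: eax=16
after mov esi, 23: esi=23
after mov ecx, 23: ecx=23
after add eax, 10: eax=16+10=26
after neg esi: esi=-(23)=-23
after neg ecx: ecx=-(23)=-23
after xor eax, esi: eax=26^(-23)=-13
mov [24], ecx → M[24]=-23
after sub esi, eax: esi=(-23)-(-13)=-10
mov [28], ecx → M[28]=-23
after mov esi, [24]: esi=M[24]=-23
halt.

-23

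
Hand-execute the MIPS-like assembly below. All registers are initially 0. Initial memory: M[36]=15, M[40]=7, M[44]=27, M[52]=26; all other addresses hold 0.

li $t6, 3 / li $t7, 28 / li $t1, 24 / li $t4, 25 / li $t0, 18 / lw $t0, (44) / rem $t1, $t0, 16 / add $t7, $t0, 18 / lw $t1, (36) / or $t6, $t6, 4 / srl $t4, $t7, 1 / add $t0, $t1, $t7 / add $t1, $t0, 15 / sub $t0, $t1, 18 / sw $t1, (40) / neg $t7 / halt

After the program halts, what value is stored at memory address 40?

75

$t6=3
$t7=28
$t1=24
$t4=25
$t0=18
$t0=M[44]=27
$t1=27%16=11
$t7=27+18=45
$t1=M[36]=15
$t6=3|4=7
$t4=45>>1=22
$t0=15+45=60
$t1=60+15=75
$t0=75-18=57
sw $t1, (40) → M[40]=75
$t7=-(45)=-45
halt.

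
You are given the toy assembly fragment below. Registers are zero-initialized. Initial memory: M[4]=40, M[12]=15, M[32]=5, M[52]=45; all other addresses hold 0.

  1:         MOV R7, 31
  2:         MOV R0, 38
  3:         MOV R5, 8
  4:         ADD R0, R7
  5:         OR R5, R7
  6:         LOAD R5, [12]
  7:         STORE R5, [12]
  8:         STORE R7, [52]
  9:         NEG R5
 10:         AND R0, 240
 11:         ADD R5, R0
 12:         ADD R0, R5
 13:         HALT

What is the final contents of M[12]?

after MOV R7, 31: R7=31
after MOV R0, 38: R0=38
after MOV R5, 8: R5=8
after ADD R0, R7: R0=38+31=69
after OR R5, R7: R5=8|31=31
after LOAD R5, [12]: R5=M[12]=15
STORE R5, [12] → M[12]=15
STORE R7, [52] → M[52]=31
after NEG R5: R5=-(15)=-15
after AND R0, 240: R0=69&240=64
after ADD R5, R0: R5=(-15)+64=49
after ADD R0, R5: R0=64+49=113
halt.

15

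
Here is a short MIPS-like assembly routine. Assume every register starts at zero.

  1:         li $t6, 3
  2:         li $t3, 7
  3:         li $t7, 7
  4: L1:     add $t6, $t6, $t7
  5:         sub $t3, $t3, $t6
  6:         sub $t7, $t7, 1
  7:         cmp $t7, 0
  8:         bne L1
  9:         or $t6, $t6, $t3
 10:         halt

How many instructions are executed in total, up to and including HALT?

$t6=3
$t3=7
$t7=7
$t6=3+7=10
$t3=7-10=-3
$t7=7-1=6
cmp $t7, 0  (cmp 6,0)
bne L1: taken
$t6=10+6=16
$t3=(-3)-16=-19
$t7=6-1=5
cmp $t7, 0  (cmp 5,0)
bne L1: taken
$t6=16+5=21
$t3=(-19)-21=-40
$t7=5-1=4
cmp $t7, 0  (cmp 4,0)
bne L1: taken
$t6=21+4=25
$t3=(-40)-25=-65
$t7=4-1=3
cmp $t7, 0  (cmp 3,0)
bne L1: taken
$t6=25+3=28
$t3=(-65)-28=-93
$t7=3-1=2
cmp $t7, 0  (cmp 2,0)
bne L1: taken
$t6=28+2=30
$t3=(-93)-30=-123
$t7=2-1=1
cmp $t7, 0  (cmp 1,0)
bne L1: taken
$t6=30+1=31
$t3=(-123)-31=-154
$t7=1-1=0
cmp $t7, 0  (cmp 0,0)
bne L1: not taken
$t6=31|(-154)=-129
halt.
Total executed instructions: 40.

40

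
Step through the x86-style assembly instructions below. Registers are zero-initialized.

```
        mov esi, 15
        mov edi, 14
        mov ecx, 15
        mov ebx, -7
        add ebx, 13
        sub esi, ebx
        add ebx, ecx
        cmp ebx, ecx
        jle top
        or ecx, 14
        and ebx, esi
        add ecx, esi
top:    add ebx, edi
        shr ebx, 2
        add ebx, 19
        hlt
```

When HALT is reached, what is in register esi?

9

esi=15
edi=14
ecx=15
ebx=-7
ebx=(-7)+13=6
esi=15-6=9
ebx=6+15=21
cmp ebx, ecx  (cmp 21,15)
jle top: not taken
ecx=15|14=15
ebx=21&9=1
ecx=15+9=24
ebx=1+14=15
ebx=15>>2=3
ebx=3+19=22
halt.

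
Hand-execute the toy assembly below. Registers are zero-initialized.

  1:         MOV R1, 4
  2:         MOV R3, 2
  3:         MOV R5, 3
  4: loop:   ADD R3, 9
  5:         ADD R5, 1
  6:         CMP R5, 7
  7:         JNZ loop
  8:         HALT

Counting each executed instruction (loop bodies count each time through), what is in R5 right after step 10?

5

MOV R1, 4 → R1=4
MOV R3, 2 → R3=2
MOV R5, 3 → R5=3
ADD R3, 9 → R3=2+9=11
ADD R5, 1 → R5=3+1=4
CMP R5, 7  (cmp 4,7)
JNZ loop: taken
ADD R3, 9 → R3=11+9=20
ADD R5, 1 → R5=4+1=5
CMP R5, 7  (cmp 5,7)
After step 10: R5 = 5.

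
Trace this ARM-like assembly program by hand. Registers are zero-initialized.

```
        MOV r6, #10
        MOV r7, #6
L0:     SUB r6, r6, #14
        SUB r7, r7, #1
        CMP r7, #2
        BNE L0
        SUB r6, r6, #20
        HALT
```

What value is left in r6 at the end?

-66

after MOV r6, #10: r6=10
after MOV r7, #6: r7=6
after SUB r6, r6, #14: r6=10-14=-4
after SUB r7, r7, #1: r7=6-1=5
CMP r7, #2  (cmp 5,2)
BNE L0: taken
after SUB r6, r6, #14: r6=(-4)-14=-18
after SUB r7, r7, #1: r7=5-1=4
CMP r7, #2  (cmp 4,2)
BNE L0: taken
after SUB r6, r6, #14: r6=(-18)-14=-32
after SUB r7, r7, #1: r7=4-1=3
CMP r7, #2  (cmp 3,2)
BNE L0: taken
after SUB r6, r6, #14: r6=(-32)-14=-46
after SUB r7, r7, #1: r7=3-1=2
CMP r7, #2  (cmp 2,2)
BNE L0: not taken
after SUB r6, r6, #20: r6=(-46)-20=-66
halt.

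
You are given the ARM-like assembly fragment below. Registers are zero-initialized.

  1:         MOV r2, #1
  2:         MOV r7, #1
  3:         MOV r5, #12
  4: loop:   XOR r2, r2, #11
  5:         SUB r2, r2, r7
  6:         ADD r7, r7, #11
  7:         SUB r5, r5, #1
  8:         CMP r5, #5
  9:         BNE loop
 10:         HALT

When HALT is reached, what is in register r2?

r2=1
r7=1
r5=12
r2=1^11=10
r2=10-1=9
r7=1+11=12
r5=12-1=11
CMP r5, #5  (cmp 11,5)
BNE loop: taken
r2=9^11=2
r2=2-12=-10
r7=12+11=23
r5=11-1=10
CMP r5, #5  (cmp 10,5)
BNE loop: taken
r2=(-10)^11=-3
r2=(-3)-23=-26
r7=23+11=34
r5=10-1=9
CMP r5, #5  (cmp 9,5)
BNE loop: taken
r2=(-26)^11=-19
r2=(-19)-34=-53
r7=34+11=45
r5=9-1=8
CMP r5, #5  (cmp 8,5)
BNE loop: taken
r2=(-53)^11=-64
r2=(-64)-45=-109
r7=45+11=56
r5=8-1=7
CMP r5, #5  (cmp 7,5)
BNE loop: taken
r2=(-109)^11=-104
r2=(-104)-56=-160
r7=56+11=67
r5=7-1=6
CMP r5, #5  (cmp 6,5)
BNE loop: taken
r2=(-160)^11=-149
r2=(-149)-67=-216
r7=67+11=78
r5=6-1=5
CMP r5, #5  (cmp 5,5)
BNE loop: not taken
halt.

-216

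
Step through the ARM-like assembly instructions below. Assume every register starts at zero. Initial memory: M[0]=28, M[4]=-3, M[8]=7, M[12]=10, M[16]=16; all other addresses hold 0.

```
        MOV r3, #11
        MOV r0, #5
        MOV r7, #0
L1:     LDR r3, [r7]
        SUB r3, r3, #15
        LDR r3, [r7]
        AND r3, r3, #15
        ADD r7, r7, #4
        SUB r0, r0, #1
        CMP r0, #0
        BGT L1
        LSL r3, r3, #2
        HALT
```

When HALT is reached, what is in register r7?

after MOV r3, #11: r3=11
after MOV r0, #5: r0=5
after MOV r7, #0: r7=0
after LDR r3, [r7]: r3=M[0]=28
after SUB r3, r3, #15: r3=28-15=13
after LDR r3, [r7]: r3=M[0]=28
after AND r3, r3, #15: r3=28&15=12
after ADD r7, r7, #4: r7=0+4=4
after SUB r0, r0, #1: r0=5-1=4
CMP r0, #0  (cmp 4,0)
BGT L1: taken
after LDR r3, [r7]: r3=M[4]=-3
after SUB r3, r3, #15: r3=(-3)-15=-18
after LDR r3, [r7]: r3=M[4]=-3
after AND r3, r3, #15: r3=(-3)&15=13
after ADD r7, r7, #4: r7=4+4=8
after SUB r0, r0, #1: r0=4-1=3
CMP r0, #0  (cmp 3,0)
BGT L1: taken
after LDR r3, [r7]: r3=M[8]=7
after SUB r3, r3, #15: r3=7-15=-8
after LDR r3, [r7]: r3=M[8]=7
after AND r3, r3, #15: r3=7&15=7
after ADD r7, r7, #4: r7=8+4=12
after SUB r0, r0, #1: r0=3-1=2
CMP r0, #0  (cmp 2,0)
BGT L1: taken
after LDR r3, [r7]: r3=M[12]=10
after SUB r3, r3, #15: r3=10-15=-5
after LDR r3, [r7]: r3=M[12]=10
after AND r3, r3, #15: r3=10&15=10
after ADD r7, r7, #4: r7=12+4=16
after SUB r0, r0, #1: r0=2-1=1
CMP r0, #0  (cmp 1,0)
BGT L1: taken
after LDR r3, [r7]: r3=M[16]=16
after SUB r3, r3, #15: r3=16-15=1
after LDR r3, [r7]: r3=M[16]=16
after AND r3, r3, #15: r3=16&15=0
after ADD r7, r7, #4: r7=16+4=20
after SUB r0, r0, #1: r0=1-1=0
CMP r0, #0  (cmp 0,0)
BGT L1: not taken
after LSL r3, r3, #2: r3=0<<2=0
halt.

20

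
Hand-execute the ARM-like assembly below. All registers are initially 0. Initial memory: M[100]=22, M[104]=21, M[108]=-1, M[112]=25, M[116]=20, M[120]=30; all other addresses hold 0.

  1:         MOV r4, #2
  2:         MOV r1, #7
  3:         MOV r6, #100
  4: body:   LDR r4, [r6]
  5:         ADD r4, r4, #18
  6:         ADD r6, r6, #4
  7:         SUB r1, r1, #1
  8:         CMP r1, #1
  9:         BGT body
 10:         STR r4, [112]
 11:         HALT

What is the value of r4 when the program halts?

48

MOV r4, #2 → r4=2
MOV r1, #7 → r1=7
MOV r6, #100 → r6=100
LDR r4, [r6] → r4=M[100]=22
ADD r4, r4, #18 → r4=22+18=40
ADD r6, r6, #4 → r6=100+4=104
SUB r1, r1, #1 → r1=7-1=6
CMP r1, #1  (cmp 6,1)
BGT body: taken
LDR r4, [r6] → r4=M[104]=21
ADD r4, r4, #18 → r4=21+18=39
ADD r6, r6, #4 → r6=104+4=108
SUB r1, r1, #1 → r1=6-1=5
CMP r1, #1  (cmp 5,1)
BGT body: taken
LDR r4, [r6] → r4=M[108]=-1
ADD r4, r4, #18 → r4=(-1)+18=17
ADD r6, r6, #4 → r6=108+4=112
SUB r1, r1, #1 → r1=5-1=4
CMP r1, #1  (cmp 4,1)
BGT body: taken
LDR r4, [r6] → r4=M[112]=25
ADD r4, r4, #18 → r4=25+18=43
ADD r6, r6, #4 → r6=112+4=116
SUB r1, r1, #1 → r1=4-1=3
CMP r1, #1  (cmp 3,1)
BGT body: taken
LDR r4, [r6] → r4=M[116]=20
ADD r4, r4, #18 → r4=20+18=38
ADD r6, r6, #4 → r6=116+4=120
SUB r1, r1, #1 → r1=3-1=2
CMP r1, #1  (cmp 2,1)
BGT body: taken
LDR r4, [r6] → r4=M[120]=30
ADD r4, r4, #18 → r4=30+18=48
ADD r6, r6, #4 → r6=120+4=124
SUB r1, r1, #1 → r1=2-1=1
CMP r1, #1  (cmp 1,1)
BGT body: not taken
STR r4, [112] → M[112]=48
halt.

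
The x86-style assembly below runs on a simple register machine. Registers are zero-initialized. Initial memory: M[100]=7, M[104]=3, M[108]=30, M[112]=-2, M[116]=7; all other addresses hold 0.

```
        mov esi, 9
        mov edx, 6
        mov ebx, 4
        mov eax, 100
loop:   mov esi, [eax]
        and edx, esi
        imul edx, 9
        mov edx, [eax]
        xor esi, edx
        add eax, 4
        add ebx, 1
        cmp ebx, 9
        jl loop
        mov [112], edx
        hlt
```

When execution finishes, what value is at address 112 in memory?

7

after mov esi, 9: esi=9
after mov edx, 6: edx=6
after mov ebx, 4: ebx=4
after mov eax, 100: eax=100
after mov esi, [eax]: esi=M[100]=7
after and edx, esi: edx=6&7=6
after imul edx, 9: edx=6*9=54
after mov edx, [eax]: edx=M[100]=7
after xor esi, edx: esi=7^7=0
after add eax, 4: eax=100+4=104
after add ebx, 1: ebx=4+1=5
cmp ebx, 9  (cmp 5,9)
jl loop: taken
after mov esi, [eax]: esi=M[104]=3
after and edx, esi: edx=7&3=3
after imul edx, 9: edx=3*9=27
after mov edx, [eax]: edx=M[104]=3
after xor esi, edx: esi=3^3=0
after add eax, 4: eax=104+4=108
after add ebx, 1: ebx=5+1=6
cmp ebx, 9  (cmp 6,9)
jl loop: taken
after mov esi, [eax]: esi=M[108]=30
after and edx, esi: edx=3&30=2
after imul edx, 9: edx=2*9=18
after mov edx, [eax]: edx=M[108]=30
after xor esi, edx: esi=30^30=0
after add eax, 4: eax=108+4=112
after add ebx, 1: ebx=6+1=7
cmp ebx, 9  (cmp 7,9)
jl loop: taken
after mov esi, [eax]: esi=M[112]=-2
after and edx, esi: edx=30&(-2)=30
after imul edx, 9: edx=30*9=270
after mov edx, [eax]: edx=M[112]=-2
after xor esi, edx: esi=(-2)^(-2)=0
after add eax, 4: eax=112+4=116
after add ebx, 1: ebx=7+1=8
cmp ebx, 9  (cmp 8,9)
jl loop: taken
after mov esi, [eax]: esi=M[116]=7
after and edx, esi: edx=(-2)&7=6
after imul edx, 9: edx=6*9=54
after mov edx, [eax]: edx=M[116]=7
after xor esi, edx: esi=7^7=0
after add eax, 4: eax=116+4=120
after add ebx, 1: ebx=8+1=9
cmp ebx, 9  (cmp 9,9)
jl loop: not taken
mov [112], edx → M[112]=7
halt.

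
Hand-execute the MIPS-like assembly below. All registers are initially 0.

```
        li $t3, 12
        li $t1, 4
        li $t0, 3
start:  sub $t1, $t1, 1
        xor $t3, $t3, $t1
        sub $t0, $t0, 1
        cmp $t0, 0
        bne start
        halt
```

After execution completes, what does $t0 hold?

0

li $t3, 12 → $t3=12
li $t1, 4 → $t1=4
li $t0, 3 → $t0=3
sub $t1, $t1, 1 → $t1=4-1=3
xor $t3, $t3, $t1 → $t3=12^3=15
sub $t0, $t0, 1 → $t0=3-1=2
cmp $t0, 0  (cmp 2,0)
bne start: taken
sub $t1, $t1, 1 → $t1=3-1=2
xor $t3, $t3, $t1 → $t3=15^2=13
sub $t0, $t0, 1 → $t0=2-1=1
cmp $t0, 0  (cmp 1,0)
bne start: taken
sub $t1, $t1, 1 → $t1=2-1=1
xor $t3, $t3, $t1 → $t3=13^1=12
sub $t0, $t0, 1 → $t0=1-1=0
cmp $t0, 0  (cmp 0,0)
bne start: not taken
halt.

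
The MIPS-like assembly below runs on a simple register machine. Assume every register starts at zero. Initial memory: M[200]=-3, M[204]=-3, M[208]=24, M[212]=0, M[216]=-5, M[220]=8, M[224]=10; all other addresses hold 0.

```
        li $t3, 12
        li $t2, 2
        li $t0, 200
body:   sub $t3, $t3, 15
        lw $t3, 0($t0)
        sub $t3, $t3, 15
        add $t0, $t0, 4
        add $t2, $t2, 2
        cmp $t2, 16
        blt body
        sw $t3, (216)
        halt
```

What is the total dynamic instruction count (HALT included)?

54

li $t3, 12 → $t3=12
li $t2, 2 → $t2=2
li $t0, 200 → $t0=200
sub $t3, $t3, 15 → $t3=12-15=-3
lw $t3, 0($t0) → $t3=M[200]=-3
sub $t3, $t3, 15 → $t3=(-3)-15=-18
add $t0, $t0, 4 → $t0=200+4=204
add $t2, $t2, 2 → $t2=2+2=4
cmp $t2, 16  (cmp 4,16)
blt body: taken
sub $t3, $t3, 15 → $t3=(-18)-15=-33
lw $t3, 0($t0) → $t3=M[204]=-3
sub $t3, $t3, 15 → $t3=(-3)-15=-18
add $t0, $t0, 4 → $t0=204+4=208
add $t2, $t2, 2 → $t2=4+2=6
cmp $t2, 16  (cmp 6,16)
blt body: taken
sub $t3, $t3, 15 → $t3=(-18)-15=-33
lw $t3, 0($t0) → $t3=M[208]=24
sub $t3, $t3, 15 → $t3=24-15=9
add $t0, $t0, 4 → $t0=208+4=212
add $t2, $t2, 2 → $t2=6+2=8
cmp $t2, 16  (cmp 8,16)
blt body: taken
sub $t3, $t3, 15 → $t3=9-15=-6
lw $t3, 0($t0) → $t3=M[212]=0
sub $t3, $t3, 15 → $t3=0-15=-15
add $t0, $t0, 4 → $t0=212+4=216
add $t2, $t2, 2 → $t2=8+2=10
cmp $t2, 16  (cmp 10,16)
blt body: taken
sub $t3, $t3, 15 → $t3=(-15)-15=-30
lw $t3, 0($t0) → $t3=M[216]=-5
sub $t3, $t3, 15 → $t3=(-5)-15=-20
add $t0, $t0, 4 → $t0=216+4=220
add $t2, $t2, 2 → $t2=10+2=12
cmp $t2, 16  (cmp 12,16)
blt body: taken
sub $t3, $t3, 15 → $t3=(-20)-15=-35
lw $t3, 0($t0) → $t3=M[220]=8
sub $t3, $t3, 15 → $t3=8-15=-7
add $t0, $t0, 4 → $t0=220+4=224
add $t2, $t2, 2 → $t2=12+2=14
cmp $t2, 16  (cmp 14,16)
blt body: taken
sub $t3, $t3, 15 → $t3=(-7)-15=-22
lw $t3, 0($t0) → $t3=M[224]=10
sub $t3, $t3, 15 → $t3=10-15=-5
add $t0, $t0, 4 → $t0=224+4=228
add $t2, $t2, 2 → $t2=14+2=16
cmp $t2, 16  (cmp 16,16)
blt body: not taken
sw $t3, (216) → M[216]=-5
halt.
Total executed instructions: 54.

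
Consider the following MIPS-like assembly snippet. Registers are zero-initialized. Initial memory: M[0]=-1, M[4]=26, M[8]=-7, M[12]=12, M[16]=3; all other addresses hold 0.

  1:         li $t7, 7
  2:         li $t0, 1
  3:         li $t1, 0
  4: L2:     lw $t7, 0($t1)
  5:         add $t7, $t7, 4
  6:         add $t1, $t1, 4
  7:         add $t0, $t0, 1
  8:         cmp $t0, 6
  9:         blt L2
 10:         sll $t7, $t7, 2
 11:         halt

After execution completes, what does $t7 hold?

$t7=7
$t0=1
$t1=0
$t7=M[0]=-1
$t7=(-1)+4=3
$t1=0+4=4
$t0=1+1=2
cmp $t0, 6  (cmp 2,6)
blt L2: taken
$t7=M[4]=26
$t7=26+4=30
$t1=4+4=8
$t0=2+1=3
cmp $t0, 6  (cmp 3,6)
blt L2: taken
$t7=M[8]=-7
$t7=(-7)+4=-3
$t1=8+4=12
$t0=3+1=4
cmp $t0, 6  (cmp 4,6)
blt L2: taken
$t7=M[12]=12
$t7=12+4=16
$t1=12+4=16
$t0=4+1=5
cmp $t0, 6  (cmp 5,6)
blt L2: taken
$t7=M[16]=3
$t7=3+4=7
$t1=16+4=20
$t0=5+1=6
cmp $t0, 6  (cmp 6,6)
blt L2: not taken
$t7=7<<2=28
halt.

28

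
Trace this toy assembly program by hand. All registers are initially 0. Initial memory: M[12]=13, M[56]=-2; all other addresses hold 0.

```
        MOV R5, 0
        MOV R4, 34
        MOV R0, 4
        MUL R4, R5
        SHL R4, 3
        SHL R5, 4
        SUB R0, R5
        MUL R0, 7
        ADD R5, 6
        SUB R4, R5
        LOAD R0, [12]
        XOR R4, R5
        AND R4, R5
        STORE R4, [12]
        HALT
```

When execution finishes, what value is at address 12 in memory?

MOV R5, 0 → R5=0
MOV R4, 34 → R4=34
MOV R0, 4 → R0=4
MUL R4, R5 → R4=34*0=0
SHL R4, 3 → R4=0<<3=0
SHL R5, 4 → R5=0<<4=0
SUB R0, R5 → R0=4-0=4
MUL R0, 7 → R0=4*7=28
ADD R5, 6 → R5=0+6=6
SUB R4, R5 → R4=0-6=-6
LOAD R0, [12] → R0=M[12]=13
XOR R4, R5 → R4=(-6)^6=-4
AND R4, R5 → R4=(-4)&6=4
STORE R4, [12] → M[12]=4
halt.

4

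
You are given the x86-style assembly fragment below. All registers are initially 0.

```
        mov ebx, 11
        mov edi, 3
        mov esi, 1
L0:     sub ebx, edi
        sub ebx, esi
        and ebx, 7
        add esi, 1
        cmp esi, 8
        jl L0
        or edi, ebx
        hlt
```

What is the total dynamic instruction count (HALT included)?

47

after mov ebx, 11: ebx=11
after mov edi, 3: edi=3
after mov esi, 1: esi=1
after sub ebx, edi: ebx=11-3=8
after sub ebx, esi: ebx=8-1=7
after and ebx, 7: ebx=7&7=7
after add esi, 1: esi=1+1=2
cmp esi, 8  (cmp 2,8)
jl L0: taken
after sub ebx, edi: ebx=7-3=4
after sub ebx, esi: ebx=4-2=2
after and ebx, 7: ebx=2&7=2
after add esi, 1: esi=2+1=3
cmp esi, 8  (cmp 3,8)
jl L0: taken
after sub ebx, edi: ebx=2-3=-1
after sub ebx, esi: ebx=(-1)-3=-4
after and ebx, 7: ebx=(-4)&7=4
after add esi, 1: esi=3+1=4
cmp esi, 8  (cmp 4,8)
jl L0: taken
after sub ebx, edi: ebx=4-3=1
after sub ebx, esi: ebx=1-4=-3
after and ebx, 7: ebx=(-3)&7=5
after add esi, 1: esi=4+1=5
cmp esi, 8  (cmp 5,8)
jl L0: taken
after sub ebx, edi: ebx=5-3=2
after sub ebx, esi: ebx=2-5=-3
after and ebx, 7: ebx=(-3)&7=5
after add esi, 1: esi=5+1=6
cmp esi, 8  (cmp 6,8)
jl L0: taken
after sub ebx, edi: ebx=5-3=2
after sub ebx, esi: ebx=2-6=-4
after and ebx, 7: ebx=(-4)&7=4
after add esi, 1: esi=6+1=7
cmp esi, 8  (cmp 7,8)
jl L0: taken
after sub ebx, edi: ebx=4-3=1
after sub ebx, esi: ebx=1-7=-6
after and ebx, 7: ebx=(-6)&7=2
after add esi, 1: esi=7+1=8
cmp esi, 8  (cmp 8,8)
jl L0: not taken
after or edi, ebx: edi=3|2=3
halt.
Total executed instructions: 47.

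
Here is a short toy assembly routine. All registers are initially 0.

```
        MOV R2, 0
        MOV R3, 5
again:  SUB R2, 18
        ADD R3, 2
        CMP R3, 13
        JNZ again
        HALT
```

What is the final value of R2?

MOV R2, 0 → R2=0
MOV R3, 5 → R3=5
SUB R2, 18 → R2=0-18=-18
ADD R3, 2 → R3=5+2=7
CMP R3, 13  (cmp 7,13)
JNZ again: taken
SUB R2, 18 → R2=(-18)-18=-36
ADD R3, 2 → R3=7+2=9
CMP R3, 13  (cmp 9,13)
JNZ again: taken
SUB R2, 18 → R2=(-36)-18=-54
ADD R3, 2 → R3=9+2=11
CMP R3, 13  (cmp 11,13)
JNZ again: taken
SUB R2, 18 → R2=(-54)-18=-72
ADD R3, 2 → R3=11+2=13
CMP R3, 13  (cmp 13,13)
JNZ again: not taken
halt.

-72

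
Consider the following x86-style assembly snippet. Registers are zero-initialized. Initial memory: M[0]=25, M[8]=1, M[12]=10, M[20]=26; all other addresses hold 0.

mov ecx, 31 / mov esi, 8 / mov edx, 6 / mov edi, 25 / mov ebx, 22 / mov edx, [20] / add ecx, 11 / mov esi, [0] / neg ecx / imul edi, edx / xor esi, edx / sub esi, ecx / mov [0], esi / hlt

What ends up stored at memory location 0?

45

mov ecx, 31 → ecx=31
mov esi, 8 → esi=8
mov edx, 6 → edx=6
mov edi, 25 → edi=25
mov ebx, 22 → ebx=22
mov edx, [20] → edx=M[20]=26
add ecx, 11 → ecx=31+11=42
mov esi, [0] → esi=M[0]=25
neg ecx → ecx=-(42)=-42
imul edi, edx → edi=25*26=650
xor esi, edx → esi=25^26=3
sub esi, ecx → esi=3-(-42)=45
mov [0], esi → M[0]=45
halt.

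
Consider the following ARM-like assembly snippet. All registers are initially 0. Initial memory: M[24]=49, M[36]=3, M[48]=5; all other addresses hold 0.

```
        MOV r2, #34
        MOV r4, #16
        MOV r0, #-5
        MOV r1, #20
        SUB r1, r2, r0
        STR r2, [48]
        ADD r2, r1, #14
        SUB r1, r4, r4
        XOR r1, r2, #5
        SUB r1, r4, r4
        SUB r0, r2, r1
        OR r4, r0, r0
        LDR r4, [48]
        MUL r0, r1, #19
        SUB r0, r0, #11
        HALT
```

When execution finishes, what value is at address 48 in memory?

after MOV r2, #34: r2=34
after MOV r4, #16: r4=16
after MOV r0, #-5: r0=-5
after MOV r1, #20: r1=20
after SUB r1, r2, r0: r1=34-(-5)=39
STR r2, [48] → M[48]=34
after ADD r2, r1, #14: r2=39+14=53
after SUB r1, r4, r4: r1=16-16=0
after XOR r1, r2, #5: r1=53^5=48
after SUB r1, r4, r4: r1=16-16=0
after SUB r0, r2, r1: r0=53-0=53
after OR r4, r0, r0: r4=53|53=53
after LDR r4, [48]: r4=M[48]=34
after MUL r0, r1, #19: r0=0*19=0
after SUB r0, r0, #11: r0=0-11=-11
halt.

34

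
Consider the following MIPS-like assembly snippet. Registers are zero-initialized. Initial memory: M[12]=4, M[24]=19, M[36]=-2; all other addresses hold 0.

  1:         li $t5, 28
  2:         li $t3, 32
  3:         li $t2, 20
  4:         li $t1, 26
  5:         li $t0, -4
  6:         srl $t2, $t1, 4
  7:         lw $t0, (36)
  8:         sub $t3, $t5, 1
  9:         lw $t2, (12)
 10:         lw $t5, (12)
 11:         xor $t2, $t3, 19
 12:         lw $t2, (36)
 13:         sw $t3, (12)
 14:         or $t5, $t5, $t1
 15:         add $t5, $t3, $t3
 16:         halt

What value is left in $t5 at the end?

$t5=28
$t3=32
$t2=20
$t1=26
$t0=-4
$t2=26>>4=1
$t0=M[36]=-2
$t3=28-1=27
$t2=M[12]=4
$t5=M[12]=4
$t2=27^19=8
$t2=M[36]=-2
sw $t3, (12) → M[12]=27
$t5=4|26=30
$t5=27+27=54
halt.

54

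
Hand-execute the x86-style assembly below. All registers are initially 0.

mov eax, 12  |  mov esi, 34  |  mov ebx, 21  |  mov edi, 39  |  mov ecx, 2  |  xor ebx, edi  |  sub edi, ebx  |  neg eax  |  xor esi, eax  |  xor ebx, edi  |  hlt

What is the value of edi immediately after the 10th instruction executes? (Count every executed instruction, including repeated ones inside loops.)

-11

eax=12
esi=34
ebx=21
edi=39
ecx=2
ebx=21^39=50
edi=39-50=-11
eax=-(12)=-12
esi=34^(-12)=-42
ebx=50^(-11)=-57
After step 10: edi = -11.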